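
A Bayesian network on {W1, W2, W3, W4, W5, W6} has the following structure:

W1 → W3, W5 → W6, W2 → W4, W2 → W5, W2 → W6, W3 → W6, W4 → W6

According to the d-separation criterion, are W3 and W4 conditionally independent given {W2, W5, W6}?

We examine all 3 paths between W3 and W4:
  1. W3 → W6 ← W2 → W4 — W6:collider[open]; W2:fork[blocks] ⇒ blocked
  2. W3 → W6 ← W4 — W6:collider[open] ⇒ active
  3. W3 → W6 ← W5 ← W2 → W4 — W6:collider[open]; W5:chain[blocks]; W2:fork[blocks] ⇒ blocked
Because an active path exists, W3 and W4 are not d-separated.

No — W3 and W4 are not d-separated given {W2, W5, W6}.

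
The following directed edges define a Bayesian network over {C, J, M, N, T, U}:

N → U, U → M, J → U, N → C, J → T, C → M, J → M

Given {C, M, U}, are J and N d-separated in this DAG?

No — J and N are not d-separated given {C, M, U}.

We examine all 4 paths between J and N:
Path 1: J → U ← N
  U is a collider and U is conditioned on, which opens it — no node blocks this path, so it is active.
Path 2: J → U → M ← C ← N
  U is a chain here and U is conditioned on, so the path is blocked at U.
Path 3: J → M ← U ← N
  U is a chain here and U is conditioned on, so the path is blocked at U.
Path 4: J → M ← C ← N
  C is a chain here and C is conditioned on, so the path is blocked at C.
At least one path is unblocked, so d-separation fails.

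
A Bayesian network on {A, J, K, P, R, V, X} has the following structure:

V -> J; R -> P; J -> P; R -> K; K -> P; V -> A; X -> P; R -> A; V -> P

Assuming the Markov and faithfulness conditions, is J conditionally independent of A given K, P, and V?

Enumerating the 6 paths from J to A and testing each for blocking by {K, P, V}:
Path 1: J ← V → P ← K ← R → A
  V is a fork here and V is conditioned on, so the path is blocked at V.
Path 2: J ← V → P ← R → A
  V is a fork here and V is conditioned on, so the path is blocked at V.
Path 3: J ← V → A
  V is a fork here and V is conditioned on, so the path is blocked at V.
Path 4: J → P ← V → A
  V is a fork here and V is conditioned on, so the path is blocked at V.
Path 5: J → P ← K ← R → A
  K is a chain here and K is conditioned on, so the path is blocked at K.
Path 6: J → P ← R → A
  P is a collider and P is conditioned on, which opens it; R is a fork and R is not conditioned on — no node blocks this path, so it is active.
Since the path J → P ← R → A is active, J and A are not d-separated given {K, P, V}.

No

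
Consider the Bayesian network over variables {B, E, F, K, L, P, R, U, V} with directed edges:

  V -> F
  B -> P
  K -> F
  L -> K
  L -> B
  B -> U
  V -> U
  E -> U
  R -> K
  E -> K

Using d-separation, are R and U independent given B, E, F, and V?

Enumerating the 3 paths from R to U and testing each for blocking by {B, E, F, V}:
Path 1: R → K → F ← V → U
  V is a fork here and V is conditioned on, so the path is blocked at V.
Path 2: R → K ← L → B → U
  B is a chain here and B is conditioned on, so the path is blocked at B.
Path 3: R → K ← E → U
  E is a fork here and E is conditioned on, so the path is blocked at E.
Since every path is blocked, d-separation holds.

Yes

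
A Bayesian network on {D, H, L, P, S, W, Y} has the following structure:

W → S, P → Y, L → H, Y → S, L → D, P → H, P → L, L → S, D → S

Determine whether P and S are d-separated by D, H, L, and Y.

Yes

Enumerating the 5 paths from P to S and testing each for blocking by {D, H, L, Y}:
Path 1: P → L → D → S
  L is a chain here and L is conditioned on, so the path is blocked at L.
Path 2: P → L → S
  L is a chain here and L is conditioned on, so the path is blocked at L.
Path 3: P → H ← L → D → S
  L is a fork here and L is conditioned on, so the path is blocked at L.
Path 4: P → H ← L → S
  L is a fork here and L is conditioned on, so the path is blocked at L.
Path 5: P → Y → S
  Y is a chain here and Y is conditioned on, so the path is blocked at Y.
Since every path is blocked, d-separation holds.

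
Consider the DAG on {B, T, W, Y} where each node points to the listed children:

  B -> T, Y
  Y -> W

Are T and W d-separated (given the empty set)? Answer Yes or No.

No — T and W are not d-separated given ∅.

The only undirected path from T to W is:
  1. T ← B → Y → W — B:fork[open]; Y:chain[open] ⇒ active
Because an active path exists, T and W are not d-separated.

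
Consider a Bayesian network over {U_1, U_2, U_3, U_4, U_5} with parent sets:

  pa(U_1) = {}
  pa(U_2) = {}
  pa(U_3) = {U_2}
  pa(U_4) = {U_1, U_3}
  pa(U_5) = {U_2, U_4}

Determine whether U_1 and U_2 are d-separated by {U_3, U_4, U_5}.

Enumerating the 2 paths from U_1 to U_2 and testing each for blocking by {U_3, U_4, U_5}:
  1. U_1 → U_4 ← U_3 ← U_2 — U_4:collider[open]; U_3:chain[blocks] ⇒ blocked
  2. U_1 → U_4 → U_5 ← U_2 — U_4:chain[blocks]; U_5:collider[open] ⇒ blocked
Every path is blocked, so U_1 and U_2 are d-separated given {U_3, U_4, U_5}.

Yes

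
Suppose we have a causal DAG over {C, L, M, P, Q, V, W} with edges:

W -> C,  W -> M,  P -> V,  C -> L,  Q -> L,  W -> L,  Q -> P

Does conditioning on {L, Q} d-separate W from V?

Enumerating the 2 paths from W to V and testing each for blocking by {L, Q}:
  1. W → L ← Q → P → V — L:collider[open]; Q:fork[blocks]; P:chain[open] ⇒ blocked
  2. W → C → L ← Q → P → V — C:chain[open]; L:collider[open]; Q:fork[blocks]; P:chain[open] ⇒ blocked
All paths are blocked; W ⊥ V | {L, Q} holds.

Yes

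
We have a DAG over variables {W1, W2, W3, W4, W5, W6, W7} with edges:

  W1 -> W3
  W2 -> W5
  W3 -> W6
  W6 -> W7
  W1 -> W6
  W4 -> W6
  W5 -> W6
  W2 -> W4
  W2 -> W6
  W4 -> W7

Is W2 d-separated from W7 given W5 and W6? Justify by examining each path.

There are 6 undirected paths between W2 and W7; checking each against the conditioning set {W5, W6}:
Path 1: W2 → W5 → W6 → W7
  W5 is a chain here and W5 is conditioned on, so the path is blocked at W5.
Path 2: W2 → W5 → W6 ← W4 → W7
  W5 is a chain here and W5 is conditioned on, so the path is blocked at W5.
Path 3: W2 → W6 → W7
  W6 is a chain here and W6 is conditioned on, so the path is blocked at W6.
Path 4: W2 → W6 ← W4 → W7
  W6 is a collider and W6 is conditioned on, which opens it; W4 is a fork and W4 is not conditioned on — no node blocks this path, so it is active.
Path 5: W2 → W4 → W7
  W4 is a chain and W4 is not conditioned on — no node blocks this path, so it is active.
Path 6: W2 → W4 → W6 → W7
  W6 is a chain here and W6 is conditioned on, so the path is blocked at W6.
Because an active path exists, W2 and W7 are not d-separated.

No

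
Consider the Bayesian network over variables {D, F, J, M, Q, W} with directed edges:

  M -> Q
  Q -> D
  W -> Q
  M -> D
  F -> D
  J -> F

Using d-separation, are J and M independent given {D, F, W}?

2 paths connect J and M; each must be blocked for d-separation to hold:
Path 1: J → F → D ← M
  F is a chain here and F is conditioned on, so the path is blocked at F.
Path 2: J → F → D ← Q ← M
  F is a chain here and F is conditioned on, so the path is blocked at F.
Every path is blocked, so J and M are d-separated given {D, F, W}.

Yes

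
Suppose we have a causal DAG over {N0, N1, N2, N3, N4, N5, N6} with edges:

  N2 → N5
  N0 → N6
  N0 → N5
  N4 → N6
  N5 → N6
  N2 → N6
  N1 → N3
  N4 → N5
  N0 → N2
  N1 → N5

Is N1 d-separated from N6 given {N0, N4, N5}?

No — N1 and N6 are not d-separated given {N0, N4, N5}.

Enumerating the 6 paths from N1 to N6 and testing each for blocking by {N0, N4, N5}:
Path 1: N1 → N5 ← N0 → N2 → N6
  N0 is a fork here and N0 is conditioned on, so the path is blocked at N0.
Path 2: N1 → N5 ← N0 → N6
  N0 is a fork here and N0 is conditioned on, so the path is blocked at N0.
Path 3: N1 → N5 ← N2 ← N0 → N6
  N0 is a fork here and N0 is conditioned on, so the path is blocked at N0.
Path 4: N1 → N5 ← N2 → N6
  N5 is a collider and N5 is conditioned on, which opens it; N2 is a fork and N2 is not conditioned on — no node blocks this path, so it is active.
Path 5: N1 → N5 ← N4 → N6
  N4 is a fork here and N4 is conditioned on, so the path is blocked at N4.
Path 6: N1 → N5 → N6
  N5 is a chain here and N5 is conditioned on, so the path is blocked at N5.
Since the path N1 → N5 ← N2 → N6 is active, N1 and N6 are not d-separated given {N0, N4, N5}.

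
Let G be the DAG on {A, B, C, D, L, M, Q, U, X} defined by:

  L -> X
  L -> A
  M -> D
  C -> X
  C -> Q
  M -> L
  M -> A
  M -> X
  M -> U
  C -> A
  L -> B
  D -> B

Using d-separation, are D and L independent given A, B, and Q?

No

6 paths connect D and L; each must be blocked for d-separation to hold:
Path 1: D → B ← L
  B is a collider and B is conditioned on, which opens it — no node blocks this path, so it is active.
Path 2: D ← M → X ← L
  X is a collider here and neither X nor any of its descendants is conditioned on, so the collider stays closed — the path is blocked at X.
Path 3: D ← M → X ← C → A ← L
  X is a collider here and neither X nor any of its descendants is conditioned on, so the collider stays closed — the path is blocked at X.
Path 4: D ← M → A ← L
  M is a fork and M is not conditioned on; A is a collider and A is conditioned on, which opens it — no node blocks this path, so it is active.
Path 5: D ← M → A ← C → X ← L
  X is a collider here and neither X nor any of its descendants is conditioned on, so the collider stays closed — the path is blocked at X.
Path 6: D ← M → L
  M is a fork and M is not conditioned on — no node blocks this path, so it is active.
Since the path D → B ← L is active, D and L are not d-separated given {A, B, Q}.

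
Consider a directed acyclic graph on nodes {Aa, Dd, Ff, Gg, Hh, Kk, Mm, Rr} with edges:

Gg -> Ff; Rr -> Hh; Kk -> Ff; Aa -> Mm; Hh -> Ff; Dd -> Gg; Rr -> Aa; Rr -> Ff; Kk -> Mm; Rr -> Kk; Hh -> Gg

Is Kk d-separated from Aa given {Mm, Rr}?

We examine all 5 paths between Kk and Aa:
Path 1: Kk → Mm ← Aa
  Mm is a collider and Mm is conditioned on, which opens it — no node blocks this path, so it is active.
Path 2: Kk ← Rr → Aa
  Rr is a fork here and Rr is conditioned on, so the path is blocked at Rr.
Path 3: Kk → Ff ← Rr → Aa
  Ff is a collider here and neither Ff nor any of its descendants is conditioned on, so the collider stays closed — the path is blocked at Ff.
Path 4: Kk → Ff ← Gg ← Hh ← Rr → Aa
  Ff is a collider here and neither Ff nor any of its descendants is conditioned on, so the collider stays closed — the path is blocked at Ff.
Path 5: Kk → Ff ← Hh ← Rr → Aa
  Ff is a collider here and neither Ff nor any of its descendants is conditioned on, so the collider stays closed — the path is blocked at Ff.
At least one path is unblocked, so d-separation fails.

No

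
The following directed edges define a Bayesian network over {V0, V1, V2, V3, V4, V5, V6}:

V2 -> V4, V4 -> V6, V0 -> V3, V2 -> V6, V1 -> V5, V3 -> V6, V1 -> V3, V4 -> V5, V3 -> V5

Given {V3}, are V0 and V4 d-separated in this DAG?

Yes

Enumerating the 4 paths from V0 to V4 and testing each for blocking by {V3}:
  1. V0 → V3 ← V1 → V5 ← V4 — V3:collider[open]; V1:fork[open]; V5:collider[blocks] ⇒ blocked
  2. V0 → V3 → V6 ← V2 → V4 — V3:chain[blocks]; V6:collider[blocks]; V2:fork[open] ⇒ blocked
  3. V0 → V3 → V6 ← V4 — V3:chain[blocks]; V6:collider[blocks] ⇒ blocked
  4. V0 → V3 → V5 ← V4 — V3:chain[blocks]; V5:collider[blocks] ⇒ blocked
Since every path is blocked, d-separation holds.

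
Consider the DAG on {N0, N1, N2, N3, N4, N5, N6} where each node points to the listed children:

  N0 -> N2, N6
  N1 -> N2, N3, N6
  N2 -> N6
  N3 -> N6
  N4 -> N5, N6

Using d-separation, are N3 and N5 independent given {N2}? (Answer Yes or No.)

Enumerating the 4 paths from N3 to N5 and testing each for blocking by {N2}:
Path 1: N3 → N6 ← N4 → N5
  N6 is a collider here and neither N6 nor any of its descendants is conditioned on, so the collider stays closed — the path is blocked at N6.
Path 2: N3 ← N1 → N6 ← N4 → N5
  N6 is a collider here and neither N6 nor any of its descendants is conditioned on, so the collider stays closed — the path is blocked at N6.
Path 3: N3 ← N1 → N2 ← N0 → N6 ← N4 → N5
  N6 is a collider here and neither N6 nor any of its descendants is conditioned on, so the collider stays closed — the path is blocked at N6.
Path 4: N3 ← N1 → N2 → N6 ← N4 → N5
  N2 is a chain here and N2 is conditioned on, so the path is blocked at N2.
Since every path is blocked, d-separation holds.

Yes — N3 and N5 are d-separated given {N2}.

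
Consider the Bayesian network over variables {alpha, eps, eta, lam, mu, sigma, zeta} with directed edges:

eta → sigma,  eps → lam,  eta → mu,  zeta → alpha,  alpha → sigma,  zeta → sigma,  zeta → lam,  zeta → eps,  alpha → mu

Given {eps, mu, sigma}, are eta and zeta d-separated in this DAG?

There are 4 undirected paths between eta and zeta; checking each against the conditioning set {eps, mu, sigma}:
Path 1: eta → sigma ← alpha ← zeta
  sigma is a collider and sigma is conditioned on, which opens it; alpha is a chain and alpha is not conditioned on — no node blocks this path, so it is active.
Path 2: eta → sigma ← zeta
  sigma is a collider and sigma is conditioned on, which opens it — no node blocks this path, so it is active.
Path 3: eta → mu ← alpha → sigma ← zeta
  mu is a collider and mu is conditioned on, which opens it; alpha is a fork and alpha is not conditioned on; sigma is a collider and sigma is conditioned on, which opens it — no node blocks this path, so it is active.
Path 4: eta → mu ← alpha ← zeta
  mu is a collider and mu is conditioned on, which opens it; alpha is a chain and alpha is not conditioned on — no node blocks this path, so it is active.
Since the path eta → sigma ← alpha ← zeta is active, eta and zeta are not d-separated given {eps, mu, sigma}.

No — eta and zeta are not d-separated given {eps, mu, sigma}.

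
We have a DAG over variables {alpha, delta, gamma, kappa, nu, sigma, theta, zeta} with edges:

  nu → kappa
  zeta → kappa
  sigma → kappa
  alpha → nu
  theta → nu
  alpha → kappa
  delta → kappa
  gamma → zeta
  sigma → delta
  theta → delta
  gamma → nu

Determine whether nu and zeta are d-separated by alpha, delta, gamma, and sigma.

We examine all 5 paths between nu and zeta:
Path 1: nu ← alpha → kappa ← zeta
  alpha is a fork here and alpha is conditioned on, so the path is blocked at alpha.
Path 2: nu → kappa ← zeta
  kappa is a collider here and neither kappa nor any of its descendants is conditioned on, so the collider stays closed — the path is blocked at kappa.
Path 3: nu ← theta → delta ← sigma → kappa ← zeta
  sigma is a fork here and sigma is conditioned on, so the path is blocked at sigma.
Path 4: nu ← theta → delta → kappa ← zeta
  delta is a chain here and delta is conditioned on, so the path is blocked at delta.
Path 5: nu ← gamma → zeta
  gamma is a fork here and gamma is conditioned on, so the path is blocked at gamma.
Since every path is blocked, d-separation holds.

Yes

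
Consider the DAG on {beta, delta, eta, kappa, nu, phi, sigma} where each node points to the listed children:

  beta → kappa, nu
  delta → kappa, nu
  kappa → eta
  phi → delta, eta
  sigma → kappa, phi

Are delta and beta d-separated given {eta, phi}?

No

Enumerating the 4 paths from delta to beta and testing each for blocking by {eta, phi}:
  1. delta → nu ← beta — nu:collider[blocks] ⇒ blocked
  2. delta ← phi → eta ← kappa ← beta — phi:fork[blocks]; eta:collider[open]; kappa:chain[open] ⇒ blocked
  3. delta ← phi ← sigma → kappa ← beta — phi:chain[blocks]; sigma:fork[open]; kappa:collider[open] ⇒ blocked
  4. delta → kappa ← beta — kappa:collider[open] ⇒ active
Since the path delta → kappa ← beta is active, delta and beta are not d-separated given {eta, phi}.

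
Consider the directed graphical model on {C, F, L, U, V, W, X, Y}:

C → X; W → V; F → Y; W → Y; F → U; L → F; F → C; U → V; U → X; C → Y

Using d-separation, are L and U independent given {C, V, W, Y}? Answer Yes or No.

No

Enumerating the 5 paths from L to U and testing each for blocking by {C, V, W, Y}:
  1. L → F → C → X ← U — F:chain[open]; C:chain[blocks]; X:collider[blocks] ⇒ blocked
  2. L → F → C → Y ← W → V ← U — F:chain[open]; C:chain[blocks]; Y:collider[open]; W:fork[blocks]; V:collider[open] ⇒ blocked
  3. L → F → U — F:chain[open] ⇒ active
  4. L → F → Y ← C → X ← U — F:chain[open]; Y:collider[open]; C:fork[blocks]; X:collider[blocks] ⇒ blocked
  5. L → F → Y ← W → V ← U — F:chain[open]; Y:collider[open]; W:fork[blocks]; V:collider[open] ⇒ blocked
At least one path is unblocked, so d-separation fails.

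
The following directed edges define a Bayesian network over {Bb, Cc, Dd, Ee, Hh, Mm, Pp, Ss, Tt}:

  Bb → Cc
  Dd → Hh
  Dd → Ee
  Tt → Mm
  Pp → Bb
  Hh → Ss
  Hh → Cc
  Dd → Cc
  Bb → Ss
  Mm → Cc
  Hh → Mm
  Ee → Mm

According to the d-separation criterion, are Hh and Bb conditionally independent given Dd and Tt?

We examine all 6 paths between Hh and Bb:
  1. Hh ← Dd → Ee → Mm → Cc ← Bb — Dd:fork[blocks]; Ee:chain[open]; Mm:chain[open]; Cc:collider[blocks] ⇒ blocked
  2. Hh ← Dd → Cc ← Bb — Dd:fork[blocks]; Cc:collider[blocks] ⇒ blocked
  3. Hh → Ss ← Bb — Ss:collider[blocks] ⇒ blocked
  4. Hh → Mm ← Ee ← Dd → Cc ← Bb — Mm:collider[blocks]; Ee:chain[open]; Dd:fork[blocks]; Cc:collider[blocks] ⇒ blocked
  5. Hh → Mm → Cc ← Bb — Mm:chain[open]; Cc:collider[blocks] ⇒ blocked
  6. Hh → Cc ← Bb — Cc:collider[blocks] ⇒ blocked
Every path is blocked, so Hh and Bb are d-separated given {Dd, Tt}.

Yes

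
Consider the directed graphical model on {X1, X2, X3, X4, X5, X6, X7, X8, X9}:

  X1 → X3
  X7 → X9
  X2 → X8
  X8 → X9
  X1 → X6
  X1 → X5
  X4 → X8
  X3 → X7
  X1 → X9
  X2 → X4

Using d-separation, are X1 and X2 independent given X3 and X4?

Yes

There are 4 undirected paths between X1 and X2; checking each against the conditioning set {X3, X4}:
Path 1: X1 → X9 ← X8 ← X2
  X9 is a collider here and neither X9 nor any of its descendants is conditioned on, so the collider stays closed — the path is blocked at X9.
Path 2: X1 → X9 ← X8 ← X4 ← X2
  X9 is a collider here and neither X9 nor any of its descendants is conditioned on, so the collider stays closed — the path is blocked at X9.
Path 3: X1 → X3 → X7 → X9 ← X8 ← X2
  X3 is a chain here and X3 is conditioned on, so the path is blocked at X3.
Path 4: X1 → X3 → X7 → X9 ← X8 ← X4 ← X2
  X3 is a chain here and X3 is conditioned on, so the path is blocked at X3.
Since every path is blocked, d-separation holds.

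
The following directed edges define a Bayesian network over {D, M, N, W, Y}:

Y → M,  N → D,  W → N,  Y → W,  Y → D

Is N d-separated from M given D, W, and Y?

We examine all 2 paths between N and M:
  1. N ← W ← Y → M — W:chain[blocks]; Y:fork[blocks] ⇒ blocked
  2. N → D ← Y → M — D:collider[open]; Y:fork[blocks] ⇒ blocked
All paths are blocked; N ⊥ M | {D, W, Y} holds.

Yes — N and M are d-separated given {D, W, Y}.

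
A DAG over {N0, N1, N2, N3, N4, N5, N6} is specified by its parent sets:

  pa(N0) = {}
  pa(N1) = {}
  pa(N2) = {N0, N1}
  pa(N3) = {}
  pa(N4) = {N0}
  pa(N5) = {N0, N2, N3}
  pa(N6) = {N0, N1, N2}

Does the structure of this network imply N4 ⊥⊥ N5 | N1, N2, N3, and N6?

4 paths connect N4 and N5; each must be blocked for d-separation to hold:
  1. N4 ← N0 → N6 ← N1 → N2 → N5 — N0:fork[open]; N6:collider[open]; N1:fork[blocks]; N2:chain[blocks] ⇒ blocked
  2. N4 ← N0 → N6 ← N2 → N5 — N0:fork[open]; N6:collider[open]; N2:fork[blocks] ⇒ blocked
  3. N4 ← N0 → N5 — N0:fork[open] ⇒ active
  4. N4 ← N0 → N2 → N5 — N0:fork[open]; N2:chain[blocks] ⇒ blocked
Since the path N4 ← N0 → N5 is active, N4 and N5 are not d-separated given {N1, N2, N3, N6}.

No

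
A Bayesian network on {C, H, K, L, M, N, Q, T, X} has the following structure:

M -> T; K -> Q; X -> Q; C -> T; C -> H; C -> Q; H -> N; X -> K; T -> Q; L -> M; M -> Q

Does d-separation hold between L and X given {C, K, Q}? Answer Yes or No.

6 paths connect L and X; each must be blocked for d-separation to hold:
  1. L → M → Q ← X — M:chain[open]; Q:collider[open] ⇒ active
  2. L → M → Q ← K ← X — M:chain[open]; Q:collider[open]; K:chain[blocks] ⇒ blocked
  3. L → M → T → Q ← X — M:chain[open]; T:chain[open]; Q:collider[open] ⇒ active
  4. L → M → T → Q ← K ← X — M:chain[open]; T:chain[open]; Q:collider[open]; K:chain[blocks] ⇒ blocked
  5. L → M → T ← C → Q ← X — M:chain[open]; T:collider[open]; C:fork[blocks]; Q:collider[open] ⇒ blocked
  6. L → M → T ← C → Q ← K ← X — M:chain[open]; T:collider[open]; C:fork[blocks]; Q:collider[open]; K:chain[blocks] ⇒ blocked
Because an active path exists, L and X are not d-separated.

No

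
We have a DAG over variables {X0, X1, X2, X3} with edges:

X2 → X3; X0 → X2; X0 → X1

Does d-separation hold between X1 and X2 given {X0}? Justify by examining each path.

Yes

There is one path between X1 and X2:
  1. X1 ← X0 → X2 — X0:fork[blocks] ⇒ blocked
Since every path is blocked, d-separation holds.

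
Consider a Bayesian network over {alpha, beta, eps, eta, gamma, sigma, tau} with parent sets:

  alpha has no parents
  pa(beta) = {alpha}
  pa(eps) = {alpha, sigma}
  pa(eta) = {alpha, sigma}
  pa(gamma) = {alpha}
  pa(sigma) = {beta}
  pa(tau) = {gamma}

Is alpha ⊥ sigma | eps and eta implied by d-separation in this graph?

No

3 paths connect alpha and sigma; each must be blocked for d-separation to hold:
Path 1: alpha → beta → sigma
  beta is a chain and beta is not conditioned on — no node blocks this path, so it is active.
Path 2: alpha → eta ← sigma
  eta is a collider and eta is conditioned on, which opens it — no node blocks this path, so it is active.
Path 3: alpha → eps ← sigma
  eps is a collider and eps is conditioned on, which opens it — no node blocks this path, so it is active.
Since the path alpha → beta → sigma is active, alpha and sigma are not d-separated given {eps, eta}.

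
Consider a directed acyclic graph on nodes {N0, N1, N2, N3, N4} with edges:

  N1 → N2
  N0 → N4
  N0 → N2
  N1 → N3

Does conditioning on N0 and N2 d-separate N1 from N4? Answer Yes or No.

Yes

Only one path connects N1 and N4:
  1. N1 → N2 ← N0 → N4 — N2:collider[open]; N0:fork[blocks] ⇒ blocked
All paths are blocked; N1 ⊥ N4 | {N0, N2} holds.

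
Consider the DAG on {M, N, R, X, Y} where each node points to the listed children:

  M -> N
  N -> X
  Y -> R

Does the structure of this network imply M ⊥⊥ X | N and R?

Yes — M and X are d-separated given {N, R}.

The only undirected path from M to X is:
Path 1: M → N → X
  N is a chain here and N is conditioned on, so the path is blocked at N.
Since every path is blocked, d-separation holds.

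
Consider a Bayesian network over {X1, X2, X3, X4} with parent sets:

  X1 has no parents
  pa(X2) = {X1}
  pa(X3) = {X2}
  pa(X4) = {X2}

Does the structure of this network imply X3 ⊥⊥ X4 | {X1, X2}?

Only one path connects X3 and X4:
Path 1: X3 ← X2 → X4
  X2 is a fork here and X2 is conditioned on, so the path is blocked at X2.
All paths are blocked; X3 ⊥ X4 | {X1, X2} holds.

Yes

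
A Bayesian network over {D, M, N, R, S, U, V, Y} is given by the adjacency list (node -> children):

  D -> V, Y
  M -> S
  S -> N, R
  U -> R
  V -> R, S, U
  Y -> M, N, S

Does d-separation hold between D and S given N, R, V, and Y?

We examine all 6 paths between D and S:
Path 1: D → Y → N ← S
  Y is a chain here and Y is conditioned on, so the path is blocked at Y.
Path 2: D → Y → M → S
  Y is a chain here and Y is conditioned on, so the path is blocked at Y.
Path 3: D → Y → S
  Y is a chain here and Y is conditioned on, so the path is blocked at Y.
Path 4: D → V → U → R ← S
  V is a chain here and V is conditioned on, so the path is blocked at V.
Path 5: D → V → R ← S
  V is a chain here and V is conditioned on, so the path is blocked at V.
Path 6: D → V → S
  V is a chain here and V is conditioned on, so the path is blocked at V.
All paths are blocked; D ⊥ S | {N, R, V, Y} holds.

Yes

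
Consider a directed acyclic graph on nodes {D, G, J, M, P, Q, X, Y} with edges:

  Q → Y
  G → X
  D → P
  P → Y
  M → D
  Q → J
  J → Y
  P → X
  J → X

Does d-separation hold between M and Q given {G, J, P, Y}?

Yes

Enumerating the 4 paths from M to Q and testing each for blocking by {G, J, P, Y}:
Path 1: M → D → P → X ← J ← Q
  P is a chain here and P is conditioned on, so the path is blocked at P.
Path 2: M → D → P → X ← J → Y ← Q
  P is a chain here and P is conditioned on, so the path is blocked at P.
Path 3: M → D → P → Y ← J ← Q
  P is a chain here and P is conditioned on, so the path is blocked at P.
Path 4: M → D → P → Y ← Q
  P is a chain here and P is conditioned on, so the path is blocked at P.
All paths are blocked; M ⊥ Q | {G, J, P, Y} holds.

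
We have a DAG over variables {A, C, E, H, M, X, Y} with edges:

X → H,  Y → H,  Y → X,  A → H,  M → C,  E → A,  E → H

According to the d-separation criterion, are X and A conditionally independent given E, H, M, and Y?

There are 4 undirected paths between X and A; checking each against the conditioning set {E, H, M, Y}:
Path 1: X → H ← E → A
  E is a fork here and E is conditioned on, so the path is blocked at E.
Path 2: X → H ← A
  H is a collider and H is conditioned on, which opens it — no node blocks this path, so it is active.
Path 3: X ← Y → H ← E → A
  Y is a fork here and Y is conditioned on, so the path is blocked at Y.
Path 4: X ← Y → H ← A
  Y is a fork here and Y is conditioned on, so the path is blocked at Y.
Since the path X → H ← A is active, X and A are not d-separated given {E, H, M, Y}.

No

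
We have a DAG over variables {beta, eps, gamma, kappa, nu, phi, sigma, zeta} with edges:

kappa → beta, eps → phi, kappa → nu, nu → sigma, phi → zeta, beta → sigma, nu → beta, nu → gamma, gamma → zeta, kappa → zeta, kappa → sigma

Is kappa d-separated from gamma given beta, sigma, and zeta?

No

6 paths connect kappa and gamma; each must be blocked for d-separation to hold:
  1. kappa → zeta ← gamma — zeta:collider[open] ⇒ active
  2. kappa → nu → gamma — nu:chain[open] ⇒ active
  3. kappa → sigma ← nu → gamma — sigma:collider[open]; nu:fork[open] ⇒ active
  4. kappa → sigma ← beta ← nu → gamma — sigma:collider[open]; beta:chain[blocks]; nu:fork[open] ⇒ blocked
  5. kappa → beta ← nu → gamma — beta:collider[open]; nu:fork[open] ⇒ active
  6. kappa → beta → sigma ← nu → gamma — beta:chain[blocks]; sigma:collider[open]; nu:fork[open] ⇒ blocked
Since the path kappa → zeta ← gamma is active, kappa and gamma are not d-separated given {beta, sigma, zeta}.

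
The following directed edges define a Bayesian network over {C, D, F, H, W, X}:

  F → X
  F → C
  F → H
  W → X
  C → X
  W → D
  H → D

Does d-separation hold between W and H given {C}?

We examine all 3 paths between W and H:
Path 1: W → X ← C ← F → H
  X is a collider here and neither X nor any of its descendants is conditioned on, so the collider stays closed — the path is blocked at X.
Path 2: W → X ← F → H
  X is a collider here and neither X nor any of its descendants is conditioned on, so the collider stays closed — the path is blocked at X.
Path 3: W → D ← H
  D is a collider here and neither D nor any of its descendants is conditioned on, so the collider stays closed — the path is blocked at D.
Since every path is blocked, d-separation holds.

Yes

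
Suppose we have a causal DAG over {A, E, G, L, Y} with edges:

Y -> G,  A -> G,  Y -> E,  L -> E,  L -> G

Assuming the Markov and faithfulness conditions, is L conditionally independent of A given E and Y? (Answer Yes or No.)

There are 2 undirected paths between L and A; checking each against the conditioning set {E, Y}:
Path 1: L → G ← A
  G is a collider here and neither G nor any of its descendants is conditioned on, so the collider stays closed — the path is blocked at G.
Path 2: L → E ← Y → G ← A
  Y is a fork here and Y is conditioned on, so the path is blocked at Y.
Since every path is blocked, d-separation holds.

Yes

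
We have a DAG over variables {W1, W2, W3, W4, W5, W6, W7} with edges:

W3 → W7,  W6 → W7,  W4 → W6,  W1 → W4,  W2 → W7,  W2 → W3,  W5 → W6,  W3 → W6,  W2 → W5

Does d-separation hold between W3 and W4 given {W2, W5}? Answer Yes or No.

We examine all 5 paths between W3 and W4:
  1. W3 ← W2 → W7 ← W6 ← W4 — W2:fork[blocks]; W7:collider[blocks]; W6:chain[open] ⇒ blocked
  2. W3 ← W2 → W5 → W6 ← W4 — W2:fork[blocks]; W5:chain[blocks]; W6:collider[blocks] ⇒ blocked
  3. W3 → W7 ← W2 → W5 → W6 ← W4 — W7:collider[blocks]; W2:fork[blocks]; W5:chain[blocks]; W6:collider[blocks] ⇒ blocked
  4. W3 → W7 ← W6 ← W4 — W7:collider[blocks]; W6:chain[open] ⇒ blocked
  5. W3 → W6 ← W4 — W6:collider[blocks] ⇒ blocked
All paths are blocked; W3 ⊥ W4 | {W2, W5} holds.

Yes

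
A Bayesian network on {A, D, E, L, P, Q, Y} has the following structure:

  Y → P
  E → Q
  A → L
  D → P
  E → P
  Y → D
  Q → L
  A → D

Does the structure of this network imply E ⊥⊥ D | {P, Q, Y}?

We examine all 3 paths between E and D:
Path 1: E → Q → L ← A → D
  Q is a chain here and Q is conditioned on, so the path is blocked at Q.
Path 2: E → P ← Y → D
  Y is a fork here and Y is conditioned on, so the path is blocked at Y.
Path 3: E → P ← D
  P is a collider and P is conditioned on, which opens it — no node blocks this path, so it is active.
At least one path is unblocked, so d-separation fails.

No — E and D are not d-separated given {P, Q, Y}.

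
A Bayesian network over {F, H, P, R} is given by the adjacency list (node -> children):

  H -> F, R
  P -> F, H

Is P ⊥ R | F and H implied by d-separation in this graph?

Yes

There are 2 undirected paths between P and R; checking each against the conditioning set {F, H}:
Path 1: P → F ← H → R
  H is a fork here and H is conditioned on, so the path is blocked at H.
Path 2: P → H → R
  H is a chain here and H is conditioned on, so the path is blocked at H.
Since every path is blocked, d-separation holds.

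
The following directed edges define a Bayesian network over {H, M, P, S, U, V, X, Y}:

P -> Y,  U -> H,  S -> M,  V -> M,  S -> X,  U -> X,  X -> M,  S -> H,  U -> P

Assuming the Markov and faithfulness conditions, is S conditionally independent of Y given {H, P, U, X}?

Yes — S and Y are d-separated given {H, P, U, X}.

Enumerating the 3 paths from S to Y and testing each for blocking by {H, P, U, X}:
  1. S → X ← U → P → Y — X:collider[open]; U:fork[blocks]; P:chain[blocks] ⇒ blocked
  2. S → M ← X ← U → P → Y — M:collider[blocks]; X:chain[blocks]; U:fork[blocks]; P:chain[blocks] ⇒ blocked
  3. S → H ← U → P → Y — H:collider[open]; U:fork[blocks]; P:chain[blocks] ⇒ blocked
Every path is blocked, so S and Y are d-separated given {H, P, U, X}.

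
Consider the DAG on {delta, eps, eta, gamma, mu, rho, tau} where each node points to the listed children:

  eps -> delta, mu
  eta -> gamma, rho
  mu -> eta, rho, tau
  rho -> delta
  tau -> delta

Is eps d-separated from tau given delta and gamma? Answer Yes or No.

No

6 paths connect eps and tau; each must be blocked for d-separation to hold:
Path 1: eps → mu → rho → delta ← tau
  mu is a chain and mu is not conditioned on; rho is a chain and rho is not conditioned on; delta is a collider and delta is conditioned on, which opens it — no node blocks this path, so it is active.
Path 2: eps → mu → tau
  mu is a chain and mu is not conditioned on — no node blocks this path, so it is active.
Path 3: eps → mu → eta → rho → delta ← tau
  mu is a chain and mu is not conditioned on; eta is a chain and eta is not conditioned on; rho is a chain and rho is not conditioned on; delta is a collider and delta is conditioned on, which opens it — no node blocks this path, so it is active.
Path 4: eps → delta ← rho ← mu → tau
  delta is a collider and delta is conditioned on, which opens it; rho is a chain and rho is not conditioned on; mu is a fork and mu is not conditioned on — no node blocks this path, so it is active.
Path 5: eps → delta ← rho ← eta ← mu → tau
  delta is a collider and delta is conditioned on, which opens it; rho is a chain and rho is not conditioned on; eta is a chain and eta is not conditioned on; mu is a fork and mu is not conditioned on — no node blocks this path, so it is active.
Path 6: eps → delta ← tau
  delta is a collider and delta is conditioned on, which opens it — no node blocks this path, so it is active.
At least one path is unblocked, so d-separation fails.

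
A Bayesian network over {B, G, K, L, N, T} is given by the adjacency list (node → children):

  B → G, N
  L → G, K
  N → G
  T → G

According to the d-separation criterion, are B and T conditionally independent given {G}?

No

There are 2 undirected paths between B and T; checking each against the conditioning set {G}:
Path 1: B → G ← T
  G is a collider and G is conditioned on, which opens it — no node blocks this path, so it is active.
Path 2: B → N → G ← T
  N is a chain and N is not conditioned on; G is a collider and G is conditioned on, which opens it — no node blocks this path, so it is active.
Because an active path exists, B and T are not d-separated.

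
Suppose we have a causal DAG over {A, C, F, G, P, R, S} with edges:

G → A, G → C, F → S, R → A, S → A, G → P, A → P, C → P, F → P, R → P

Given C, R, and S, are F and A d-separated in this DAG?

Yes

We examine all 5 paths between F and A:
  1. F → S → A — S:chain[blocks] ⇒ blocked
  2. F → P ← G → A — P:collider[blocks]; G:fork[open] ⇒ blocked
  3. F → P ← A — P:collider[blocks] ⇒ blocked
  4. F → P ← R → A — P:collider[blocks]; R:fork[blocks] ⇒ blocked
  5. F → P ← C ← G → A — P:collider[blocks]; C:chain[blocks]; G:fork[open] ⇒ blocked
All paths are blocked; F ⊥ A | {C, R, S} holds.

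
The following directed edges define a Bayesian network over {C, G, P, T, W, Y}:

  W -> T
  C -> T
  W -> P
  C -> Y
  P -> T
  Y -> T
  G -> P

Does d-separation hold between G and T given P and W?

Yes

We examine all 2 paths between G and T:
Path 1: G → P ← W → T
  W is a fork here and W is conditioned on, so the path is blocked at W.
Path 2: G → P → T
  P is a chain here and P is conditioned on, so the path is blocked at P.
All paths are blocked; G ⊥ T | {P, W} holds.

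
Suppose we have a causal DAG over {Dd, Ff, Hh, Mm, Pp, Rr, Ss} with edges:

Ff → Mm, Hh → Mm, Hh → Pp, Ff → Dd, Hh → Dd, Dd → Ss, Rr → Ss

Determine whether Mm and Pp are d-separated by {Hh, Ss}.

There are 2 undirected paths between Mm and Pp; checking each against the conditioning set {Hh, Ss}:
Path 1: Mm ← Ff → Dd ← Hh → Pp
  Hh is a fork here and Hh is conditioned on, so the path is blocked at Hh.
Path 2: Mm ← Hh → Pp
  Hh is a fork here and Hh is conditioned on, so the path is blocked at Hh.
Since every path is blocked, d-separation holds.

Yes — Mm and Pp are d-separated given {Hh, Ss}.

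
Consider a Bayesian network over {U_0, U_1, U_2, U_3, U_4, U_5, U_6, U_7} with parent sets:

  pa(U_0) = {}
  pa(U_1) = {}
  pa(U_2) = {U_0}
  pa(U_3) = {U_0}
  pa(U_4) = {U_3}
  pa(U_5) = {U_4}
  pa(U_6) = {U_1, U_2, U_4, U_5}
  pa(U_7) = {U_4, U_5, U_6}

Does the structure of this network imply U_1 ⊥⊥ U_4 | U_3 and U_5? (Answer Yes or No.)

Yes

6 paths connect U_1 and U_4; each must be blocked for d-separation to hold:
Path 1: U_1 → U_6 ← U_2 ← U_0 → U_3 → U_4
  U_6 is a collider here and neither U_6 nor any of its descendants is conditioned on, so the collider stays closed — the path is blocked at U_6.
Path 2: U_1 → U_6 ← U_5 ← U_4
  U_6 is a collider here and neither U_6 nor any of its descendants is conditioned on, so the collider stays closed — the path is blocked at U_6.
Path 3: U_1 → U_6 ← U_5 → U_7 ← U_4
  U_6 is a collider here and neither U_6 nor any of its descendants is conditioned on, so the collider stays closed — the path is blocked at U_6.
Path 4: U_1 → U_6 ← U_4
  U_6 is a collider here and neither U_6 nor any of its descendants is conditioned on, so the collider stays closed — the path is blocked at U_6.
Path 5: U_1 → U_6 → U_7 ← U_5 ← U_4
  U_7 is a collider here and neither U_7 nor any of its descendants is conditioned on, so the collider stays closed — the path is blocked at U_7.
Path 6: U_1 → U_6 → U_7 ← U_4
  U_7 is a collider here and neither U_7 nor any of its descendants is conditioned on, so the collider stays closed — the path is blocked at U_7.
Since every path is blocked, d-separation holds.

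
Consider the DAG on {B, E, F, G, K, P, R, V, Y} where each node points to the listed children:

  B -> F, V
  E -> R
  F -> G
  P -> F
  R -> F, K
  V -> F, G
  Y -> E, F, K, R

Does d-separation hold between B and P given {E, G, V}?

We examine all 3 paths between B and P:
  1. B → V → F ← P — V:chain[blocks]; F:collider[open] ⇒ blocked
  2. B → V → G ← F ← P — V:chain[blocks]; G:collider[open]; F:chain[open] ⇒ blocked
  3. B → F ← P — F:collider[open] ⇒ active
At least one path is unblocked, so d-separation fails.

No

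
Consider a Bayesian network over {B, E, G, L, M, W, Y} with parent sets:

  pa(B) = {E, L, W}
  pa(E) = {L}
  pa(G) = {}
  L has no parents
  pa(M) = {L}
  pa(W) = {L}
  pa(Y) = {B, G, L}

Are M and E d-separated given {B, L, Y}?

Yes

We examine all 4 paths between M and E:
Path 1: M ← L → Y ← B ← E
  L is a fork here and L is conditioned on, so the path is blocked at L.
Path 2: M ← L → W → B ← E
  L is a fork here and L is conditioned on, so the path is blocked at L.
Path 3: M ← L → E
  L is a fork here and L is conditioned on, so the path is blocked at L.
Path 4: M ← L → B ← E
  L is a fork here and L is conditioned on, so the path is blocked at L.
All paths are blocked; M ⊥ E | {B, L, Y} holds.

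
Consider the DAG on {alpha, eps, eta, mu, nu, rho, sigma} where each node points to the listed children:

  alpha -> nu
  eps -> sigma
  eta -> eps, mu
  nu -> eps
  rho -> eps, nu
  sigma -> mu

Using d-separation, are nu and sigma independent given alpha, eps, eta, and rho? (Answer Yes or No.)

Enumerating the 4 paths from nu to sigma and testing each for blocking by {alpha, eps, eta, rho}:
Path 1: nu → eps ← eta → mu ← sigma
  eta is a fork here and eta is conditioned on, so the path is blocked at eta.
Path 2: nu → eps → sigma
  eps is a chain here and eps is conditioned on, so the path is blocked at eps.
Path 3: nu ← rho → eps ← eta → mu ← sigma
  rho is a fork here and rho is conditioned on, so the path is blocked at rho.
Path 4: nu ← rho → eps → sigma
  rho is a fork here and rho is conditioned on, so the path is blocked at rho.
Since every path is blocked, d-separation holds.

Yes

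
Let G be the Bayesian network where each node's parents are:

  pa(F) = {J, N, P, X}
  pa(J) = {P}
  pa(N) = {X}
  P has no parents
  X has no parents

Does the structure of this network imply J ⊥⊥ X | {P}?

There are 4 undirected paths between J and X; checking each against the conditioning set {P}:
  1. J → F ← X — F:collider[blocks] ⇒ blocked
  2. J → F ← N ← X — F:collider[blocks]; N:chain[open] ⇒ blocked
  3. J ← P → F ← X — P:fork[blocks]; F:collider[blocks] ⇒ blocked
  4. J ← P → F ← N ← X — P:fork[blocks]; F:collider[blocks]; N:chain[open] ⇒ blocked
All paths are blocked; J ⊥ X | {P} holds.

Yes — J and X are d-separated given {P}.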